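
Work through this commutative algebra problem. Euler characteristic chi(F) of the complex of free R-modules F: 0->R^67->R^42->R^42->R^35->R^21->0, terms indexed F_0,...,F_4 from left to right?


chi = sum (-1)^i * rank:
(-1)^0*67=67
(-1)^1*42=-42
(-1)^2*42=42
(-1)^3*35=-35
(-1)^4*21=21
chi=53


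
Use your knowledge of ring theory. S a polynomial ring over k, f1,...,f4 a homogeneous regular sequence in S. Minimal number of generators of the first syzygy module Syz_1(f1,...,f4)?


Regular sequence => Koszul complex is the minimal free resolution.
Syz_1 minimally generated by Koszul relations f_i*e_j - f_j*e_i (i<j): mu(Syz_1) = beta_2 = C(m,2) = m(m-1)/2
m=4
4*3/2 = 6


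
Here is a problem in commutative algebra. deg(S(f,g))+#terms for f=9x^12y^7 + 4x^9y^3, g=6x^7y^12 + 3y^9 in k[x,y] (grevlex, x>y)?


LT(f)=9x^12y^7, LT(g)=6x^7y^12
lcm(LM)=x^12y^12
S(f,g) (scaled by 54 to clear denominators) = 6y^5*f - 9x^5*g = 24x^9y^8 - 27x^5y^9
2 terms, deg 17.
17+2=19


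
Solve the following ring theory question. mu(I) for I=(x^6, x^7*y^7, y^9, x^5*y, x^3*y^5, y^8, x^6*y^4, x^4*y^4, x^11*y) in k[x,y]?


Remove redundant (divisible by others).
y^9 redundant.
x^7*y^7 redundant.
x^11*y redundant.
x^6*y^4 redundant.
Min: x^6, x^5*y, x^4*y^4, x^3*y^5, y^8
Count=5


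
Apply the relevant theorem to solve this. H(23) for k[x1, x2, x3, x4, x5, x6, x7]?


C(d+n-1,n-1)=C(29,6)=475020


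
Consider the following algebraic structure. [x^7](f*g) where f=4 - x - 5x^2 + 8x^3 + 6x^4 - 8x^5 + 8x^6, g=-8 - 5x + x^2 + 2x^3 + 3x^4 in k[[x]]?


[x^7] = sum a_i*b_j, i+j=7
  8*3=24
  6*2=12
  -8*1=-8
  8*-5=-40
Sum=-12


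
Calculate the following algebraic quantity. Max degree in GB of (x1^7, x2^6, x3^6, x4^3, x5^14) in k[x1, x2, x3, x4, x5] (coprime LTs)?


Pure powers, coprime LTs => already GB.
Degrees: 7, 6, 6, 3, 14
Max=14


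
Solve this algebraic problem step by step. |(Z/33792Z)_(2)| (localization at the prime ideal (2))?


2-primary part: 33792=2^10*33
Size=2^10=1024


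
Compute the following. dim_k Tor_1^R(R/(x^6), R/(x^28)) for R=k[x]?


Tor_1(R/I,R/J)=(I cap J)/IJ=(x^28)/(x^34)
dim=34-28=min(6,28)=6


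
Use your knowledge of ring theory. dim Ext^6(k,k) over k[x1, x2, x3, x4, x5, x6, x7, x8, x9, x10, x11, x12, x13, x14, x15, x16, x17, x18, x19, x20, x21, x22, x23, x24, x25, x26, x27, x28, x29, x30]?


C(n,i)=C(30,6)=593775


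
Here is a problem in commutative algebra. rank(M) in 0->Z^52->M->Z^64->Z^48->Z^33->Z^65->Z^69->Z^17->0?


Alt sum=0:
(-1)^0*52 + (-1)^1*? + (-1)^2*64 + (-1)^3*48 + (-1)^4*33 + (-1)^5*65 + (-1)^6*69 + (-1)^7*17=0
rank(M)=88


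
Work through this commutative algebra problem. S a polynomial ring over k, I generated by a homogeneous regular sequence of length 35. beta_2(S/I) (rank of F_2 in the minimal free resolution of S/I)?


Regular sequence => Koszul complex is the minimal free resolution.
Syz_1 minimally generated by Koszul relations f_i*e_j - f_j*e_i (i<j): mu(Syz_1) = beta_2 = C(m,2) = m(m-1)/2
m=35
35*34/2 = 595


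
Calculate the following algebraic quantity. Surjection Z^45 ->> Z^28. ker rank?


rank(ker) = 45-28 = 17


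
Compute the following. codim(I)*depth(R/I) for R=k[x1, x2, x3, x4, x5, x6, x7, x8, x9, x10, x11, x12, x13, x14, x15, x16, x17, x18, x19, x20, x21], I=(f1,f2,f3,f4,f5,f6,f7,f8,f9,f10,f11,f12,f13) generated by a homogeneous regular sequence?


codim=13, depth=dim(R/I)=21-13=8
Product=13*8=104


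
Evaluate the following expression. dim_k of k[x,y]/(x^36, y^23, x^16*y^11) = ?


k[x,y]/I, I = (x^36, y^23, x^16*y^11)
Rect: 36x23=828. Corner: (36-16)x(23-11)=240.
dim = 828-240 = 588


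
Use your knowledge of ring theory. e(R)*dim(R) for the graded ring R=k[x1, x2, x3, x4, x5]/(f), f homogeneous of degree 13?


e(R)=deg(f)=13, dim(R)=5-1=4
e*dim=13*4=52


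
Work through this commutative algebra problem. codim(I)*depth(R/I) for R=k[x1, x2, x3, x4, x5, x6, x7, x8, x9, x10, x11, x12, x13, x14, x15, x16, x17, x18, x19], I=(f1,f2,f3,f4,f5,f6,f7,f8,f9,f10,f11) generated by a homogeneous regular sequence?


codim=11, depth=dim(R/I)=19-11=8
Product=11*8=88


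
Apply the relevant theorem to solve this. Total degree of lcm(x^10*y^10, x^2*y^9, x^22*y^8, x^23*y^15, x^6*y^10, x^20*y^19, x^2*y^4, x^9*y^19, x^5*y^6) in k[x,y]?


lcm = componentwise max:
x: max(10,2,22,23,6,20,2,9,5)=23
y: max(10,9,8,15,10,19,4,19,6)=19
Total=23+19=42


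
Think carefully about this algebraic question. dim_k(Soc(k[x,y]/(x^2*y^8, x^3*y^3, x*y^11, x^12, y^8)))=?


Socle = ann(m) = span of standard monomials u with x*u, y*u in I (staircase corners).
Redundant generators: x*y^11, x^2*y^8
Minimal generators: x^12, x^3*y^3, y^8
Corners: x^2y^7, x^11y^2
Socle dim=2


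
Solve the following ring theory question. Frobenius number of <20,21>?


gcd(20,21)=1 => F=ab-a-b=20*21-20-21=420-41=379


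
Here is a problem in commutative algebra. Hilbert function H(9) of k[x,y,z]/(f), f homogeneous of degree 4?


C(11,2)-C(7,2)=55-21=34


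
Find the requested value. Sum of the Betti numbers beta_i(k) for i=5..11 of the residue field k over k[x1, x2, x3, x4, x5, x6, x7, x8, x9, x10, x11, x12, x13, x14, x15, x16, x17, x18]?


Koszul resolution: beta_i(k)=C(n,i), n=18
C(18,5)=8568, C(18,6)=18564, C(18,7)=31824, C(18,8)=43758, C(18,9)=48620, C(18,10)=43758, C(18,11)=31824
Sum=226916


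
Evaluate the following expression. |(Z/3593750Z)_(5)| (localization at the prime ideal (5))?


5-primary part: 3593750=5^7*46
Size=5^7=78125


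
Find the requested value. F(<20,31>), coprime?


gcd(20,31)=1 => F=ab-a-b=20*31-20-31=620-51=569


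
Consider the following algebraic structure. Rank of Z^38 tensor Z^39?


rank(M(x)N) = rank(M)*rank(N)
38*39 = 1482


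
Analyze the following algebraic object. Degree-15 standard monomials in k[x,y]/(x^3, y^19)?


k[x,y], I = (x^3, y^19), d = 15
Need i < 3 and d-i < 19.
Range: 0 <= i <= 2.
H(15) = 3


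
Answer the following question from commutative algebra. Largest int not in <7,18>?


gcd(7,18)=1 => F=ab-a-b=7*18-7-18=126-25=101


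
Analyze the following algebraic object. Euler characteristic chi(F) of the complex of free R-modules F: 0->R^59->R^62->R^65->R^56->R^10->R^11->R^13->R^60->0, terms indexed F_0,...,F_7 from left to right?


chi = sum (-1)^i * rank:
(-1)^0*59=59
(-1)^1*62=-62
(-1)^2*65=65
(-1)^3*56=-56
(-1)^4*10=10
(-1)^5*11=-11
(-1)^6*13=13
(-1)^7*60=-60
chi=-42


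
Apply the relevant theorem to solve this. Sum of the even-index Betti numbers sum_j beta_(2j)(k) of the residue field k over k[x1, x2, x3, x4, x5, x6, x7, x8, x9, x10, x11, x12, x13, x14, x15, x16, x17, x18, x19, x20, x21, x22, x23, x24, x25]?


Koszul resolution: beta_i(k)=C(n,i), n=25
sum_even C(25,i) = 2^(n-1) = 2^24 = 16777216


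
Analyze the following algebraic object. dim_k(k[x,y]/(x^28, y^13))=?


Basis: x^i*y^j, i<28, j<13
28*13=364


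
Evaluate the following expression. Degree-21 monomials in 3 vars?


C(d+n-1,n-1)=C(23,2)=253


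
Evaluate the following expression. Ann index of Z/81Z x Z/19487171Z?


Exponent = lcm of the cyclic orders; pairwise coprime => product.
3^4*11^7=81*19487171=1578460851


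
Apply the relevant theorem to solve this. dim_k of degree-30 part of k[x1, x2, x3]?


C(d+n-1,n-1)=C(32,2)=496


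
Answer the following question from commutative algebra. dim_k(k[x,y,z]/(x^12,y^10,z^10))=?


Basis: x^iy^jz^k, i<12,j<10,k<10
12*10*10=1200


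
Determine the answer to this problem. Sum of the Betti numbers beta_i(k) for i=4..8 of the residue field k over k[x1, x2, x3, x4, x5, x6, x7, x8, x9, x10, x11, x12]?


Koszul resolution: beta_i(k)=C(n,i), n=12
C(12,4)=495, C(12,5)=792, C(12,6)=924, C(12,7)=792, C(12,8)=495
Sum=3498


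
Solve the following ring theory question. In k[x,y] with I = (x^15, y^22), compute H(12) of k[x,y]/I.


k[x,y], I = (x^15, y^22), d = 12
Need i < 15 and d-i < 22.
Range: 0 <= i <= 12.
H(12) = 13


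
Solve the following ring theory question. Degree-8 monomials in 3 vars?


C(d+n-1,n-1)=C(10,2)=45


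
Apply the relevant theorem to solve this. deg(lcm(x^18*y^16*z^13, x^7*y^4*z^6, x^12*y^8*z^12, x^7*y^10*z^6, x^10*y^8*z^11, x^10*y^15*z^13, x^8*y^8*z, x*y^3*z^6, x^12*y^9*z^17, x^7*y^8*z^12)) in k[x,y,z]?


lcm = componentwise max:
x: max(18,7,12,7,10,10,8,1,12,7)=18
y: max(16,4,8,10,8,15,8,3,9,8)=16
z: max(13,6,12,6,11,13,1,6,17,12)=17
Total=18+16+17=51


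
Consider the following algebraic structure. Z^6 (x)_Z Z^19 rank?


rank(M(x)N) = rank(M)*rank(N)
6*19 = 114


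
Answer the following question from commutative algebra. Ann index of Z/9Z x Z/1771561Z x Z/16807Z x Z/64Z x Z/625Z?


Exponent = lcm of the cyclic orders; pairwise coprime => product.
3^2*11^6*7^5*2^6*5^4=9*1771561*16807*64*625=10718865261720000


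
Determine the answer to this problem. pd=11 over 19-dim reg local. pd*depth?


pd+depth=19
depth=19-11=8
pd*depth=11*8=88


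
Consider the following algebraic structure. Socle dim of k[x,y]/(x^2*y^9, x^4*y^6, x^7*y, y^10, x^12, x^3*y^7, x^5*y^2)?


Socle = ann(m) = span of standard monomials u with x*u, y*u in I (staircase corners).
Minimal generators: x^12, x^7*y, x^5*y^2, x^4*y^6, x^3*y^7, x^2*y^9, y^10
Corners: xy^9, x^2y^8, x^3y^6, x^4y^5, x^6y, x^11
Socle dim=6


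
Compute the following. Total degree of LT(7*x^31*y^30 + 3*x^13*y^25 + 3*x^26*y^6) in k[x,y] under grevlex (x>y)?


LT: 7*x^31*y^30
deg_x=31, deg_y=30
Total=31+30=61


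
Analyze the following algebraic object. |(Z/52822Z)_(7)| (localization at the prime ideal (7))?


7-primary part: 52822=7^4*22
Size=7^4=2401


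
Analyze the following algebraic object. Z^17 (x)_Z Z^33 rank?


rank(M(x)N) = rank(M)*rank(N)
17*33 = 561


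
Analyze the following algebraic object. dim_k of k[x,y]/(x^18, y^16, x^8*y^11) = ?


k[x,y]/I, I = (x^18, y^16, x^8*y^11)
Rect: 18x16=288. Corner: (18-8)x(16-11)=50.
dim = 288-50 = 238


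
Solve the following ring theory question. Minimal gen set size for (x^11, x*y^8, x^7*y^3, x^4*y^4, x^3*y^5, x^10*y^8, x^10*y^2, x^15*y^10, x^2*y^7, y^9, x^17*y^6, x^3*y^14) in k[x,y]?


Remove redundant (divisible by others).
x^10*y^8 redundant.
x^15*y^10 redundant.
x^3*y^14 redundant.
x^17*y^6 redundant.
Min: x^11, x^10*y^2, x^7*y^3, x^4*y^4, x^3*y^5, x^2*y^7, x*y^8, y^9
Count=8


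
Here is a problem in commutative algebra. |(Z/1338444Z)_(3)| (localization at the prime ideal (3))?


3-primary part: 1338444=3^9*68
Size=3^9=19683


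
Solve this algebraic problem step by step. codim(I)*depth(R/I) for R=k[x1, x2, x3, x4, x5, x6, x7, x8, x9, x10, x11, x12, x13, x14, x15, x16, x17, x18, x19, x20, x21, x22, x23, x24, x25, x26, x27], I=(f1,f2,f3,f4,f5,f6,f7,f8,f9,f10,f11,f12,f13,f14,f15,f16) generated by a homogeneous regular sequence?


codim=16, depth=dim(R/I)=27-16=11
Product=16*11=176


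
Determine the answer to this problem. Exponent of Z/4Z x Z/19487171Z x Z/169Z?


Exponent = lcm of the cyclic orders; pairwise coprime => product.
2^2*11^7*13^2=4*19487171*169=13173327596


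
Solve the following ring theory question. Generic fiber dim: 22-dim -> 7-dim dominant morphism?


dim(fiber)=dim(X)-dim(Y)=22-7=15


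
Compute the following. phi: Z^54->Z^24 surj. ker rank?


rank(ker) = 54-24 = 30


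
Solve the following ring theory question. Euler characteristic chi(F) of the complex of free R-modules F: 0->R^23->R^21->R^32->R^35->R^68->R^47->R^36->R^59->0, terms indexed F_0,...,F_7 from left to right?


chi = sum (-1)^i * rank:
(-1)^0*23=23
(-1)^1*21=-21
(-1)^2*32=32
(-1)^3*35=-35
(-1)^4*68=68
(-1)^5*47=-47
(-1)^6*36=36
(-1)^7*59=-59
chi=-3


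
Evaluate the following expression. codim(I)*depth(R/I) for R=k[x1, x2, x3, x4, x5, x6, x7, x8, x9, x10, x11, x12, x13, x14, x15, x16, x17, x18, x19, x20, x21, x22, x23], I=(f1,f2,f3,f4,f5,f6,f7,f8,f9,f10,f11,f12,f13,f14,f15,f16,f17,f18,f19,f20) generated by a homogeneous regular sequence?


codim=20, depth=dim(R/I)=23-20=3
Product=20*3=60


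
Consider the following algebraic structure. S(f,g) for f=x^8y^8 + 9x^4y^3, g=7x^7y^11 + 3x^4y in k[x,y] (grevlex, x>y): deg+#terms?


LT(f)=x^8y^8, LT(g)=7x^7y^11
lcm(LM)=x^8y^11
S(f,g) (scaled by 7 to clear denominators) = 7y^3*f - x*g = 63x^4y^6 - 3x^5y
2 terms, deg 10.
10+2=12


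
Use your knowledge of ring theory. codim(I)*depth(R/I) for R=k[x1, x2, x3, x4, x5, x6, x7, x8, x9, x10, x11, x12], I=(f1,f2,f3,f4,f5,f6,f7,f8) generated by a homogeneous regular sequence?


codim=8, depth=dim(R/I)=12-8=4
Product=8*4=32


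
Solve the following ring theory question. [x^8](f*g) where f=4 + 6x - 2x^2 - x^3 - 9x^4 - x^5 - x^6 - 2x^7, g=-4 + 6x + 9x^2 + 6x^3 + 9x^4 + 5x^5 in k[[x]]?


[x^8] = sum a_i*b_j, i+j=8
  -1*5=-5
  -9*9=-81
  -1*6=-6
  -1*9=-9
  -2*6=-12
Sum=-113


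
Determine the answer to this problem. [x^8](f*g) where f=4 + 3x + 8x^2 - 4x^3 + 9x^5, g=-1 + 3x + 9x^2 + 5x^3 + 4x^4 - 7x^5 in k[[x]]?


[x^8] = sum a_i*b_j, i+j=8
  -4*-7=28
  9*5=45
Sum=73


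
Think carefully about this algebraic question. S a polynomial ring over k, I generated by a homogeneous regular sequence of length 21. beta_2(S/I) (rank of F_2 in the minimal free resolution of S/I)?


Regular sequence => Koszul complex is the minimal free resolution.
Syz_1 minimally generated by Koszul relations f_i*e_j - f_j*e_i (i<j): mu(Syz_1) = beta_2 = C(m,2) = m(m-1)/2
m=21
21*20/2 = 210


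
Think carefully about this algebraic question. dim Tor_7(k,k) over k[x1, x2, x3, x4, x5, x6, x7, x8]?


Koszul: C(n,i)=C(8,7)=8


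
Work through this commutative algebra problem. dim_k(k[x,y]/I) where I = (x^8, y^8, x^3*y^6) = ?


k[x,y]/I, I = (x^8, y^8, x^3*y^6)
Rect: 8x8=64. Corner: (8-3)x(8-6)=10.
dim = 64-10 = 54


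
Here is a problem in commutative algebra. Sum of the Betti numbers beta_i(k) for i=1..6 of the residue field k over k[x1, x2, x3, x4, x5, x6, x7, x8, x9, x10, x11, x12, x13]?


Koszul resolution: beta_i(k)=C(n,i), n=13
C(13,1)=13, C(13,2)=78, C(13,3)=286, C(13,4)=715, C(13,5)=1287, C(13,6)=1716
Sum=4095


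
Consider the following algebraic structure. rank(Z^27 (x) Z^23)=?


rank(M(x)N) = rank(M)*rank(N)
27*23 = 621


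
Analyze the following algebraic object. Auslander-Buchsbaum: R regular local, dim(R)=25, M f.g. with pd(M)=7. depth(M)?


pd+depth=depth(R)=25
depth=25-7=18


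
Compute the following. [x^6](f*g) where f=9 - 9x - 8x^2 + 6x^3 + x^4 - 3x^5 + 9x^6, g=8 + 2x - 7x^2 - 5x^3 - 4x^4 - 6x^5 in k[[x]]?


[x^6] = sum a_i*b_j, i+j=6
  -9*-6=54
  -8*-4=32
  6*-5=-30
  1*-7=-7
  -3*2=-6
  9*8=72
Sum=115


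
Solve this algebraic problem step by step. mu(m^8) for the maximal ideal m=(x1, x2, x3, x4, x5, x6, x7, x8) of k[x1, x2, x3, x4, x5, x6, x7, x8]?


Graded Nakayama: mu(m^d) = dim_k (m^d/m^(d+1)) = #degree-8 monomials in 8 vars
C(n+d-1,d)=C(15,8)=6435


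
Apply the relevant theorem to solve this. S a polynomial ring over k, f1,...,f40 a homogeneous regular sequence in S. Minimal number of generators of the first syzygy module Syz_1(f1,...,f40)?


Regular sequence => Koszul complex is the minimal free resolution.
Syz_1 minimally generated by Koszul relations f_i*e_j - f_j*e_i (i<j): mu(Syz_1) = beta_2 = C(m,2) = m(m-1)/2
m=40
40*39/2 = 780


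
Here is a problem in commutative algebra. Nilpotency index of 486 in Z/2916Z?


486^k mod 2916:
k=1: 486
k=2: 0
First zero at k = 2


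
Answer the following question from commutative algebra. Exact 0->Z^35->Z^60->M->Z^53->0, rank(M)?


Alt sum=0:
(-1)^0*35 + (-1)^1*60 + (-1)^2*? + (-1)^3*53=0
rank(M)=78


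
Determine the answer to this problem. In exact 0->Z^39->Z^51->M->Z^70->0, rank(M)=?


Alt sum=0:
(-1)^0*39 + (-1)^1*51 + (-1)^2*? + (-1)^3*70=0
rank(M)=82


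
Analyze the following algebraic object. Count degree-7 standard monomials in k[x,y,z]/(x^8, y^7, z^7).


Need i<8, j<7, k<7 with i+j+k=7.
For each i, j ranges over max(0,7-i-6)..min(6,7-i):
  i=0: j in [1,6] -> 6
  i=1: j in [0,6] -> 7
  i=2: j in [0,5] -> 6
  i=3: j in [0,4] -> 5
  i=4: j in [0,3] -> 4
  i=5: j in [0,2] -> 3
  i=6: j in [0,1] -> 2
  i=7: j in [0,0] -> 1
H(7) = 6+7+6+5+4+3+2+1 = 34


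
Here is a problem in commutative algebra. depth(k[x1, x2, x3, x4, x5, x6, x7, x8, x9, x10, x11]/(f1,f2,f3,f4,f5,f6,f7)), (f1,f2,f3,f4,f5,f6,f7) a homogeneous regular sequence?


depth(R)=11
depth(R/I)=11-7=4


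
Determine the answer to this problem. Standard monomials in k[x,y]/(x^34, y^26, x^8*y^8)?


k[x,y]/I, I = (x^34, y^26, x^8*y^8)
Rect: 34x26=884. Corner: (34-8)x(26-8)=468.
dim = 884-468 = 416


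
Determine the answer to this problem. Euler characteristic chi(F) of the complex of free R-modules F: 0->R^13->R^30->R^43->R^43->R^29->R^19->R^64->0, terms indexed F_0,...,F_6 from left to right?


chi = sum (-1)^i * rank:
(-1)^0*13=13
(-1)^1*30=-30
(-1)^2*43=43
(-1)^3*43=-43
(-1)^4*29=29
(-1)^5*19=-19
(-1)^6*64=64
chi=57


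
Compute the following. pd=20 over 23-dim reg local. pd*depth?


pd+depth=23
depth=23-20=3
pd*depth=20*3=60


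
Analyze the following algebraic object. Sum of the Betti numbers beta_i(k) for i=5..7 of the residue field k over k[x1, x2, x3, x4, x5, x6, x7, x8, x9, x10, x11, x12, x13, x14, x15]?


Koszul resolution: beta_i(k)=C(n,i), n=15
C(15,5)=3003, C(15,6)=5005, C(15,7)=6435
Sum=14443


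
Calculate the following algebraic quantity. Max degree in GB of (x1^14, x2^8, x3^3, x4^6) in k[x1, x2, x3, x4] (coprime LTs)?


Pure powers, coprime LTs => already GB.
Degrees: 14, 8, 3, 6
Max=14


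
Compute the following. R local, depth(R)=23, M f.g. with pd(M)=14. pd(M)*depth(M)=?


pd+depth=23
depth=23-14=9
pd*depth=14*9=126


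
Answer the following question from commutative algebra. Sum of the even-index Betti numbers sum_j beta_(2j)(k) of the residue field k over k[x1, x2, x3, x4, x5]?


Koszul resolution: beta_i(k)=C(n,i), n=5
sum_even C(5,i) = 2^(n-1) = 2^4 = 16


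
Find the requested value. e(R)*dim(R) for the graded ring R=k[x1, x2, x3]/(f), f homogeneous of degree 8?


e(R)=deg(f)=8, dim(R)=3-1=2
e*dim=8*2=16


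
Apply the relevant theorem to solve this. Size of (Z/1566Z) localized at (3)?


3-primary part: 1566=3^3*58
Size=3^3=27


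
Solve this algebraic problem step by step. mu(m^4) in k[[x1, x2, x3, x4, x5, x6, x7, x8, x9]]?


C(n+d-1,d)=C(12,4)=495


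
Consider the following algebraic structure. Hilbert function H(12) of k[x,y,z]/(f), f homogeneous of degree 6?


C(14,2)-C(8,2)=91-28=63


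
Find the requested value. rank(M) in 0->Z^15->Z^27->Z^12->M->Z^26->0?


Alt sum=0:
(-1)^0*15 + (-1)^1*27 + (-1)^2*12 + (-1)^3*? + (-1)^4*26=0
rank(M)=26


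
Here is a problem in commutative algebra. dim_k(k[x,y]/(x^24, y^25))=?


Basis: x^i*y^j, i<24, j<25
24*25=600


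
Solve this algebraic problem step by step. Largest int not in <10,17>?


gcd(10,17)=1 => F=ab-a-b=10*17-10-17=170-27=143


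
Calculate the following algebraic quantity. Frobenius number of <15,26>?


gcd(15,26)=1 => F=ab-a-b=15*26-15-26=390-41=349


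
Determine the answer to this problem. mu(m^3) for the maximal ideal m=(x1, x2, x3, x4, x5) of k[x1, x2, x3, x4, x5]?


Graded Nakayama: mu(m^d) = dim_k (m^d/m^(d+1)) = #degree-3 monomials in 5 vars
C(n+d-1,d)=C(7,3)=35


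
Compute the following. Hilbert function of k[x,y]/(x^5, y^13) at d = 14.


k[x,y], I = (x^5, y^13), d = 14
Need i < 5 and d-i < 13.
Range: 2 <= i <= 4.
H(14) = 3


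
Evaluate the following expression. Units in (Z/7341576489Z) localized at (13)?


Local ring = Z/815730721Z.
phi(815730721) = 13^7*(13-1) = 752982204


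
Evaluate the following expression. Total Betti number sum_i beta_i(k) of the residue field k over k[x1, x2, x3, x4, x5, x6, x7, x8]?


Koszul resolution: beta_i(k)=C(n,i), n=8
sum_i C(8,i) = 2^8 = 256


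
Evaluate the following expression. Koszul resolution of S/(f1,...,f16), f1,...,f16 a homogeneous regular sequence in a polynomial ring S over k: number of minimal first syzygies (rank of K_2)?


Regular sequence => Koszul complex is the minimal free resolution.
Syz_1 minimally generated by Koszul relations f_i*e_j - f_j*e_i (i<j): mu(Syz_1) = beta_2 = C(m,2) = m(m-1)/2
m=16
16*15/2 = 120


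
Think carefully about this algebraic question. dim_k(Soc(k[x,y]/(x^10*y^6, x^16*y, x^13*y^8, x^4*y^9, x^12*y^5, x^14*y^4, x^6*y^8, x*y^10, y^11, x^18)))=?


Socle = ann(m) = span of standard monomials u with x*u, y*u in I (staircase corners).
Redundant generators: x^13*y^8
Minimal generators: x^18, x^16*y, x^14*y^4, x^12*y^5, x^10*y^6, x^6*y^8, x^4*y^9, x*y^10, y^11
Corners: y^10, x^3y^9, x^5y^8, x^9y^7, x^11y^5, x^13y^4, x^15y^3, x^17
Socle dim=8


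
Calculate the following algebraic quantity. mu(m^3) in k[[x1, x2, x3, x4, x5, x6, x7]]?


C(n+d-1,d)=C(9,3)=84


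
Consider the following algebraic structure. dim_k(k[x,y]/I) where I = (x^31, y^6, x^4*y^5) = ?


k[x,y]/I, I = (x^31, y^6, x^4*y^5)
Rect: 31x6=186. Corner: (31-4)x(6-5)=27.
dim = 186-27 = 159


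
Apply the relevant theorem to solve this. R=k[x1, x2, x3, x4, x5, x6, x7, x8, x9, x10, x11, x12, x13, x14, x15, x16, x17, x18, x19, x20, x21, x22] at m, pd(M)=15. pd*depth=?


pd+depth=22
depth=22-15=7
pd*depth=15*7=105


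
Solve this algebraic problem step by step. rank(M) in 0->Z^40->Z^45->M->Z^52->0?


Alt sum=0:
(-1)^0*40 + (-1)^1*45 + (-1)^2*? + (-1)^3*52=0
rank(M)=57


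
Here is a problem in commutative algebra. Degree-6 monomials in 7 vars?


C(d+n-1,n-1)=C(12,6)=924


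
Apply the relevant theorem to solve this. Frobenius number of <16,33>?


gcd(16,33)=1 => F=ab-a-b=16*33-16-33=528-49=479


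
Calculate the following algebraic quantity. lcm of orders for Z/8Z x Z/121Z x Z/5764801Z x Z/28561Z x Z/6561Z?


Exponent = lcm of the cyclic orders; pairwise coprime => product.
2^3*11^2*7^8*13^4*3^8=8*121*5764801*28561*6561=1045690408250816328


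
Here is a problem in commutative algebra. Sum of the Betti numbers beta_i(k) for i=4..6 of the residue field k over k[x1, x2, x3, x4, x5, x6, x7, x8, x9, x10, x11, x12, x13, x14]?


Koszul resolution: beta_i(k)=C(n,i), n=14
C(14,4)=1001, C(14,5)=2002, C(14,6)=3003
Sum=6006


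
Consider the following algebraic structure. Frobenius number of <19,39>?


gcd(19,39)=1 => F=ab-a-b=19*39-19-39=741-58=683


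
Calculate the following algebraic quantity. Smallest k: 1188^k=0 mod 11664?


1188^k mod 11664:
k=1: 1188
k=2: 0
First zero at k = 2


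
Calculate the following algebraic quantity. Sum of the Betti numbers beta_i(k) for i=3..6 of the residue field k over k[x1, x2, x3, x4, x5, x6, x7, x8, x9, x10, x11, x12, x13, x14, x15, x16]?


Koszul resolution: beta_i(k)=C(n,i), n=16
C(16,3)=560, C(16,4)=1820, C(16,5)=4368, C(16,6)=8008
Sum=14756


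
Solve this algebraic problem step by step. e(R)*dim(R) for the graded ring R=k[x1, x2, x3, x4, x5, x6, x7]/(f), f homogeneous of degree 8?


e(R)=deg(f)=8, dim(R)=7-1=6
e*dim=8*6=48


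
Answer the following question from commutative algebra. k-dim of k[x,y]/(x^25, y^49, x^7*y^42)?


k[x,y]/I, I = (x^25, y^49, x^7*y^42)
Rect: 25x49=1225. Corner: (25-7)x(49-42)=126.
dim = 1225-126 = 1099


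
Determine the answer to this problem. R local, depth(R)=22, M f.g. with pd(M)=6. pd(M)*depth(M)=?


pd+depth=22
depth=22-6=16
pd*depth=6*16=96


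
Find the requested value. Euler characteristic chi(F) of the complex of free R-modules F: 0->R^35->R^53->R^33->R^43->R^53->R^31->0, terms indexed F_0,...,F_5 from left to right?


chi = sum (-1)^i * rank:
(-1)^0*35=35
(-1)^1*53=-53
(-1)^2*33=33
(-1)^3*43=-43
(-1)^4*53=53
(-1)^5*31=-31
chi=-6


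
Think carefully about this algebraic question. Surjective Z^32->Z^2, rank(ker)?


rank(ker) = 32-2 = 30


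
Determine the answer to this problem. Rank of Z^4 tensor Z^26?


rank(M(x)N) = rank(M)*rank(N)
4*26 = 104


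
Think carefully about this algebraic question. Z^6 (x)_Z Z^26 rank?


rank(M(x)N) = rank(M)*rank(N)
6*26 = 156


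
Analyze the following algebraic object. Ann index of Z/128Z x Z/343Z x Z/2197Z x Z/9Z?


Exponent = lcm of the cyclic orders; pairwise coprime => product.
2^7*7^3*13^3*3^2=128*343*2197*9=868113792


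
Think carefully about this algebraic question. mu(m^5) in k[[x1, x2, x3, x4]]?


C(n+d-1,d)=C(8,5)=56


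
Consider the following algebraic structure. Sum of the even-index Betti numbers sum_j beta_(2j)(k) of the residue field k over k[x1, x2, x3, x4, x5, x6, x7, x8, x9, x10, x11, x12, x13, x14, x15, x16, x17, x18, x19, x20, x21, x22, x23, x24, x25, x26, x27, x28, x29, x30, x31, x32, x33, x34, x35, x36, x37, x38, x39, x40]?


Koszul resolution: beta_i(k)=C(n,i), n=40
sum_even C(40,i) = 2^(n-1) = 2^39 = 549755813888


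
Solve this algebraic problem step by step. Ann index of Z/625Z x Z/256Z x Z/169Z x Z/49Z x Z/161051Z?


Exponent = lcm of the cyclic orders; pairwise coprime => product.
5^4*2^8*13^2*7^2*11^5=625*256*169*49*161051=213386132960000


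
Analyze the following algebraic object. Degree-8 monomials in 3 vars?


C(d+n-1,n-1)=C(10,2)=45


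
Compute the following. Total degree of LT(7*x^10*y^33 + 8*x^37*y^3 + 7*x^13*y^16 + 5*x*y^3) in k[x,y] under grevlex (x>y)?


LT: 7*x^10*y^33
deg_x=10, deg_y=33
Total=10+33=43


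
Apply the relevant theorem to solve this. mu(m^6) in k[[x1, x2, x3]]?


C(n+d-1,d)=C(8,6)=28


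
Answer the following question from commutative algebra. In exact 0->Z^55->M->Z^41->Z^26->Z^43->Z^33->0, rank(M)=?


Alt sum=0:
(-1)^0*55 + (-1)^1*? + (-1)^2*41 + (-1)^3*26 + (-1)^4*43 + (-1)^5*33=0
rank(M)=80


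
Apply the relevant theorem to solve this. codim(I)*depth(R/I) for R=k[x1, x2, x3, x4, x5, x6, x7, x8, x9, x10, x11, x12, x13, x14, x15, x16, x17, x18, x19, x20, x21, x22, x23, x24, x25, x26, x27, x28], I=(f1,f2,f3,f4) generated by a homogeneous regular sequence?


codim=4, depth=dim(R/I)=28-4=24
Product=4*24=96


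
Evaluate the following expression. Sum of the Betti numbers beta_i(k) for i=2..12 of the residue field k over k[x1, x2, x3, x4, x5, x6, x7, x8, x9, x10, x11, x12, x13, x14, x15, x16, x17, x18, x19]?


Koszul resolution: beta_i(k)=C(n,i), n=19
C(19,2)=171, C(19,3)=969, C(19,4)=3876, C(19,5)=11628, C(19,6)=27132, C(19,7)=50388, C(19,8)=75582, C(19,9)=92378, C(19,10)=92378, C(19,11)=75582, C(19,12)=50388
Sum=480472


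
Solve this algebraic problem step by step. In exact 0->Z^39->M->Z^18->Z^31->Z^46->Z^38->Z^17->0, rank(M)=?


Alt sum=0:
(-1)^0*39 + (-1)^1*? + (-1)^2*18 + (-1)^3*31 + (-1)^4*46 + (-1)^5*38 + (-1)^6*17=0
rank(M)=51


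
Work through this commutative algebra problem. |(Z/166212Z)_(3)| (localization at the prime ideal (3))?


3-primary part: 166212=3^7*76
Size=3^7=2187


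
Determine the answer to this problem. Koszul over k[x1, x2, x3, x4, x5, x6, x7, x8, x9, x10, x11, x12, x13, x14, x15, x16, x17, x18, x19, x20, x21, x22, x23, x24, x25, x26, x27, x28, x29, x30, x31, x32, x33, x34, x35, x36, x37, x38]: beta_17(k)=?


C(n,i)=C(38,17)=28781143380


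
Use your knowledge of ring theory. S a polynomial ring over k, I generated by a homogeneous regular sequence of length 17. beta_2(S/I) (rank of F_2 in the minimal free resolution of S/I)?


Regular sequence => Koszul complex is the minimal free resolution.
Syz_1 minimally generated by Koszul relations f_i*e_j - f_j*e_i (i<j): mu(Syz_1) = beta_2 = C(m,2) = m(m-1)/2
m=17
17*16/2 = 136


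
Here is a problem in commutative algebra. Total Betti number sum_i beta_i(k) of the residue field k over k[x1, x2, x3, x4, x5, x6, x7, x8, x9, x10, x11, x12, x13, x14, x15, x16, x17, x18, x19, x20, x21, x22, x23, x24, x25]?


Koszul resolution: beta_i(k)=C(n,i), n=25
sum_i C(25,i) = 2^25 = 33554432


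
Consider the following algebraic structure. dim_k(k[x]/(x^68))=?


Basis: 1,x,...,x^67
dim=68


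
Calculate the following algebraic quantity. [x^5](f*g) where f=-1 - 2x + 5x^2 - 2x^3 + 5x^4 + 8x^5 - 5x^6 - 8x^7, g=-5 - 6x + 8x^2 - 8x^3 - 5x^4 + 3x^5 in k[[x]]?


[x^5] = sum a_i*b_j, i+j=5
  -1*3=-3
  -2*-5=10
  5*-8=-40
  -2*8=-16
  5*-6=-30
  8*-5=-40
Sum=-119


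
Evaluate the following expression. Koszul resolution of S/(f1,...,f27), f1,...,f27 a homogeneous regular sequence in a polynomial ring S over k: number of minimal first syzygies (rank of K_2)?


Regular sequence => Koszul complex is the minimal free resolution.
Syz_1 minimally generated by Koszul relations f_i*e_j - f_j*e_i (i<j): mu(Syz_1) = beta_2 = C(m,2) = m(m-1)/2
m=27
27*26/2 = 351


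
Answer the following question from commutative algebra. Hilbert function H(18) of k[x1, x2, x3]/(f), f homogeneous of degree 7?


C(20,2)-C(13,2)=190-78=112


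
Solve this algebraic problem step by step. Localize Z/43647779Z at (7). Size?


7-primary part: 43647779=7^7*53
Size=7^7=823543


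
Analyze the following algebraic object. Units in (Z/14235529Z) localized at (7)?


Local ring = Z/117649Z.
phi(117649) = 7^5*(7-1) = 100842


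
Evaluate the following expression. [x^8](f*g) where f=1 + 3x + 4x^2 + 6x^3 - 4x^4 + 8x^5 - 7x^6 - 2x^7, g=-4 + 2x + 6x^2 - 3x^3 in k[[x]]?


[x^8] = sum a_i*b_j, i+j=8
  8*-3=-24
  -7*6=-42
  -2*2=-4
Sum=-70


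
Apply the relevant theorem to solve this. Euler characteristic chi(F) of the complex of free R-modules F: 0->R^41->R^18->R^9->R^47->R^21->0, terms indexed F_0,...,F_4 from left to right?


chi = sum (-1)^i * rank:
(-1)^0*41=41
(-1)^1*18=-18
(-1)^2*9=9
(-1)^3*47=-47
(-1)^4*21=21
chi=6


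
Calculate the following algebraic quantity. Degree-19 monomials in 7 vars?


C(d+n-1,n-1)=C(25,6)=177100


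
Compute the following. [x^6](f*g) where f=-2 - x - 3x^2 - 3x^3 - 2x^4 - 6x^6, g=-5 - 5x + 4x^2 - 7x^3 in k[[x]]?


[x^6] = sum a_i*b_j, i+j=6
  -3*-7=21
  -2*4=-8
  -6*-5=30
Sum=43


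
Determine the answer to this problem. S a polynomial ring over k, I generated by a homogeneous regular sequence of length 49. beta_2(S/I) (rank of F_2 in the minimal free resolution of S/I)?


Regular sequence => Koszul complex is the minimal free resolution.
Syz_1 minimally generated by Koszul relations f_i*e_j - f_j*e_i (i<j): mu(Syz_1) = beta_2 = C(m,2) = m(m-1)/2
m=49
49*48/2 = 1176


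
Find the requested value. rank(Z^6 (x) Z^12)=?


rank(M(x)N) = rank(M)*rank(N)
6*12 = 72


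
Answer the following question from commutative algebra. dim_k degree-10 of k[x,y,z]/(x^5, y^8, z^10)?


Need i<5, j<8, k<10 with i+j+k=10.
For each i, j ranges over max(0,10-i-9)..min(7,10-i):
  i=0: j in [1,7] -> 7
  i=1: j in [0,7] -> 8
  i=2: j in [0,7] -> 8
  i=3: j in [0,7] -> 8
  i=4: j in [0,6] -> 7
H(10) = 7+8+8+8+7 = 38


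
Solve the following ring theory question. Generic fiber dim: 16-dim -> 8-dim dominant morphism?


dim(fiber)=dim(X)-dim(Y)=16-8=8


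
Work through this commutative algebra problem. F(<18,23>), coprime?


gcd(18,23)=1 => F=ab-a-b=18*23-18-23=414-41=373


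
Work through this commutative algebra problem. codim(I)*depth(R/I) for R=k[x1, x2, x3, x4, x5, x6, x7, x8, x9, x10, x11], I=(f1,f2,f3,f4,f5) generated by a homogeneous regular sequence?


codim=5, depth=dim(R/I)=11-5=6
Product=5*6=30


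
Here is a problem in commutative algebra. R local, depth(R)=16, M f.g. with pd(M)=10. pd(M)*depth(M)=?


pd+depth=16
depth=16-10=6
pd*depth=10*6=60


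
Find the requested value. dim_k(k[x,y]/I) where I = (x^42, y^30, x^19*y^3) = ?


k[x,y]/I, I = (x^42, y^30, x^19*y^3)
Rect: 42x30=1260. Corner: (42-19)x(30-3)=621.
dim = 1260-621 = 639


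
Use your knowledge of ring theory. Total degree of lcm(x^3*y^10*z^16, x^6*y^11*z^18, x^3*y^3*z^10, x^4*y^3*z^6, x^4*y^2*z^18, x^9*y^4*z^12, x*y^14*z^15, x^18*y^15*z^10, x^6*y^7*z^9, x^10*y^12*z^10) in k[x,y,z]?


lcm = componentwise max:
x: max(3,6,3,4,4,9,1,18,6,10)=18
y: max(10,11,3,3,2,4,14,15,7,12)=15
z: max(16,18,10,6,18,12,15,10,9,10)=18
Total=18+15+18=51


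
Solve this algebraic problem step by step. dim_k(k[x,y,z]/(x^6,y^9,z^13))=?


Basis: x^iy^jz^k, i<6,j<9,k<13
6*9*13=702


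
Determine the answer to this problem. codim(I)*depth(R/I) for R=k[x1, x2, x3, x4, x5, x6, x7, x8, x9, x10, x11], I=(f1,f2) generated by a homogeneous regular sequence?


codim=2, depth=dim(R/I)=11-2=9
Product=2*9=18


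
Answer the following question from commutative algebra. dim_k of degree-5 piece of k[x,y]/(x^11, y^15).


k[x,y], I = (x^11, y^15), d = 5
Need i < 11 and d-i < 15.
Range: 0 <= i <= 5.
H(5) = 6


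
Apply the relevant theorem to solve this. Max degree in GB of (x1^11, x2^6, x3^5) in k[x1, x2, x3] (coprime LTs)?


Pure powers, coprime LTs => already GB.
Degrees: 11, 6, 5
Max=11


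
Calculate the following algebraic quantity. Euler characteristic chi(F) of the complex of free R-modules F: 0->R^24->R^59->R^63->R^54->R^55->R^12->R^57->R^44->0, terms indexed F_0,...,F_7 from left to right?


chi = sum (-1)^i * rank:
(-1)^0*24=24
(-1)^1*59=-59
(-1)^2*63=63
(-1)^3*54=-54
(-1)^4*55=55
(-1)^5*12=-12
(-1)^6*57=57
(-1)^7*44=-44
chi=30


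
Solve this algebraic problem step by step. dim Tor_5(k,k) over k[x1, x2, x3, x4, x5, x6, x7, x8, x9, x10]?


Koszul: C(n,i)=C(10,5)=252


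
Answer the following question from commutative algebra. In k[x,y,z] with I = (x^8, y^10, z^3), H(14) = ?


Need i<8, j<10, k<3 with i+j+k=14.
For each i, j ranges over max(0,14-i-2)..min(9,14-i):
  i=0: j in [12,9] -> 0
  i=1: j in [11,9] -> 0
  i=2: j in [10,9] -> 0
  i=3: j in [9,9] -> 1
  i=4: j in [8,9] -> 2
  i=5: j in [7,9] -> 3
  i=6: j in [6,8] -> 3
  i=7: j in [5,7] -> 3
H(14) = 0+0+0+1+2+3+3+3 = 12


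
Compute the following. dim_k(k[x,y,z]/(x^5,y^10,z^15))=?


Basis: x^iy^jz^k, i<5,j<10,k<15
5*10*15=750


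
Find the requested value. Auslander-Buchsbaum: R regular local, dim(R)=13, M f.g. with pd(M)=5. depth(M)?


pd+depth=depth(R)=13
depth=13-5=8


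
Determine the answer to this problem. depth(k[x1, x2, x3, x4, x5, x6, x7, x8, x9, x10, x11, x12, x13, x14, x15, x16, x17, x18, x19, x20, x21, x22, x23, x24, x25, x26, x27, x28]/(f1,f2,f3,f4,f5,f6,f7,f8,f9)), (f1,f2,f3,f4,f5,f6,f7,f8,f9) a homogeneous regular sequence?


depth(R)=28
depth(R/I)=28-9=19


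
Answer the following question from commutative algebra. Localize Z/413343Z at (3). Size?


3-primary part: 413343=3^10*7
Size=3^10=59049


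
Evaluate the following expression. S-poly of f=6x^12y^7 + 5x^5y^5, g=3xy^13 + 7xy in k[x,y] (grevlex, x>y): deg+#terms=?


LT(f)=6x^12y^7, LT(g)=3xy^13
lcm(LM)=x^12y^13
S(f,g) (scaled by 18 to clear denominators) = 3y^6*f - 6x^11*g = 15x^5y^11 - 42x^12y
2 terms, deg 16.
16+2=18


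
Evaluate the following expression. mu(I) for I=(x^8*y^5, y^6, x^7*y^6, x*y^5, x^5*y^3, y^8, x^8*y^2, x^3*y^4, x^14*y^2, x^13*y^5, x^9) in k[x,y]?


Remove redundant (divisible by others).
y^8 redundant.
x^7*y^6 redundant.
x^8*y^5 redundant.
x^14*y^2 redundant.
x^13*y^5 redundant.
Min: x^9, x^8*y^2, x^5*y^3, x^3*y^4, x*y^5, y^6
Count=6


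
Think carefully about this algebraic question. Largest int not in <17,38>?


gcd(17,38)=1 => F=ab-a-b=17*38-17-38=646-55=591


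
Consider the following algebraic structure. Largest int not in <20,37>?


gcd(20,37)=1 => F=ab-a-b=20*37-20-37=740-57=683


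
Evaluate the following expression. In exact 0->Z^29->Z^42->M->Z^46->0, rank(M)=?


Alt sum=0:
(-1)^0*29 + (-1)^1*42 + (-1)^2*? + (-1)^3*46=0
rank(M)=59


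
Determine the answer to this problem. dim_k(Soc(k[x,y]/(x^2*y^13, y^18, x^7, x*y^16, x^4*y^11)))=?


Socle = ann(m) = span of standard monomials u with x*u, y*u in I (staircase corners).
Minimal generators: x^7, x^4*y^11, x^2*y^13, x*y^16, y^18
Corners: y^17, xy^15, x^3y^12, x^6y^10
Socle dim=4


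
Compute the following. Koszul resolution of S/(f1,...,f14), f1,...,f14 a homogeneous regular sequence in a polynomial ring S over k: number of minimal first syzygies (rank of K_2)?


Regular sequence => Koszul complex is the minimal free resolution.
Syz_1 minimally generated by Koszul relations f_i*e_j - f_j*e_i (i<j): mu(Syz_1) = beta_2 = C(m,2) = m(m-1)/2
m=14
14*13/2 = 91


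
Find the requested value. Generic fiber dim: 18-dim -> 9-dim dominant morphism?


dim(fiber)=dim(X)-dim(Y)=18-9=9


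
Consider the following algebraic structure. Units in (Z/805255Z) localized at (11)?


Local ring = Z/161051Z.
phi(161051) = 11^4*(11-1) = 146410


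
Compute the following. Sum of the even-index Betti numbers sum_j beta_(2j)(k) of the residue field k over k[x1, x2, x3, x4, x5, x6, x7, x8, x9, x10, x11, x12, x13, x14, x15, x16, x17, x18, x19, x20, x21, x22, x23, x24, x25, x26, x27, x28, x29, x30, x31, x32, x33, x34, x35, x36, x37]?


Koszul resolution: beta_i(k)=C(n,i), n=37
sum_even C(37,i) = 2^(n-1) = 2^36 = 68719476736


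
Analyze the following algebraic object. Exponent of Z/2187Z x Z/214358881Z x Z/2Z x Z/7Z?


Exponent = lcm of the cyclic orders; pairwise coprime => product.
3^7*11^8*2^1*7^1=2187*214358881*2*7=6563240218458


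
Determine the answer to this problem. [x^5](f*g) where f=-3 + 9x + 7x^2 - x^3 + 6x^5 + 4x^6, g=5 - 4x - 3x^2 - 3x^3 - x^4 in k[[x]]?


[x^5] = sum a_i*b_j, i+j=5
  9*-1=-9
  7*-3=-21
  -1*-3=3
  6*5=30
Sum=3


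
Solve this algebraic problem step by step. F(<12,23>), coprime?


gcd(12,23)=1 => F=ab-a-b=12*23-12-23=276-35=241


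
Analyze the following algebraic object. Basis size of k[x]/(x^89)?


Basis: 1,x,...,x^88
dim=89


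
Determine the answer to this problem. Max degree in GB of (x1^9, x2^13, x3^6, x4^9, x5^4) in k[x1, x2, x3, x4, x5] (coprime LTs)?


Pure powers, coprime LTs => already GB.
Degrees: 9, 13, 6, 9, 4
Max=13


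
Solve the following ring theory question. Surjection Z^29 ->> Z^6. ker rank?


rank(ker) = 29-6 = 23


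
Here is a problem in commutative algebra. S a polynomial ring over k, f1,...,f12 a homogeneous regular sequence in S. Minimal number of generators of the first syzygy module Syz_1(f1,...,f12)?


Regular sequence => Koszul complex is the minimal free resolution.
Syz_1 minimally generated by Koszul relations f_i*e_j - f_j*e_i (i<j): mu(Syz_1) = beta_2 = C(m,2) = m(m-1)/2
m=12
12*11/2 = 66


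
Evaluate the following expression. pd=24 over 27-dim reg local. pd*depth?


pd+depth=27
depth=27-24=3
pd*depth=24*3=72


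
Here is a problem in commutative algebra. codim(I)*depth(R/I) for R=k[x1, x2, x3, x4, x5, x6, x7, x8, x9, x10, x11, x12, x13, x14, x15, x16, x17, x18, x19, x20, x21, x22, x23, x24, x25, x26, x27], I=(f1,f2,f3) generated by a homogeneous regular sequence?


codim=3, depth=dim(R/I)=27-3=24
Product=3*24=72


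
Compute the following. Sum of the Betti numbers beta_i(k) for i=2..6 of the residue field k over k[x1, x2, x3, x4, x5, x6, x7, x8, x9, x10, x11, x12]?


Koszul resolution: beta_i(k)=C(n,i), n=12
C(12,2)=66, C(12,3)=220, C(12,4)=495, C(12,5)=792, C(12,6)=924
Sum=2497


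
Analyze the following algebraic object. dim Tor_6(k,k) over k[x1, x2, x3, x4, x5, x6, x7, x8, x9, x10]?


Koszul: C(n,i)=C(10,6)=210


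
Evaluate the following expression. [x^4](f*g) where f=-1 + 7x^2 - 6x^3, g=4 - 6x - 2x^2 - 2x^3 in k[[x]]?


[x^4] = sum a_i*b_j, i+j=4
  7*-2=-14
  -6*-6=36
Sum=22


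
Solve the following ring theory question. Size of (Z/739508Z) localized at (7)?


7-primary part: 739508=7^5*44
Size=7^5=16807


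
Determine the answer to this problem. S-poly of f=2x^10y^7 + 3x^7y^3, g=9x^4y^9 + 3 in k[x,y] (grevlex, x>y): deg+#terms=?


LT(f)=2x^10y^7, LT(g)=9x^4y^9
lcm(LM)=x^10y^9
S(f,g) (scaled by 18 to clear denominators) = 9y^2*f - 2x^6*g = 27x^7y^5 - 6x^6
2 terms, deg 12.
12+2=14


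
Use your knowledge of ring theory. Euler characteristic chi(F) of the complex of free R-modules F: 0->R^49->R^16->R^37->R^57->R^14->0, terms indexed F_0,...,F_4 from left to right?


chi = sum (-1)^i * rank:
(-1)^0*49=49
(-1)^1*16=-16
(-1)^2*37=37
(-1)^3*57=-57
(-1)^4*14=14
chi=27
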